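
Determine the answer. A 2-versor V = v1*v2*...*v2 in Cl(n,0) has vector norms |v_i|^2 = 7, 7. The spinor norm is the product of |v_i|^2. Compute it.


Spinor norm N(V) = |v1|^2 * |v2|^2 * ... * |v2|^2
= 7 * 7
Running product: 7, 49
N(V) = 49


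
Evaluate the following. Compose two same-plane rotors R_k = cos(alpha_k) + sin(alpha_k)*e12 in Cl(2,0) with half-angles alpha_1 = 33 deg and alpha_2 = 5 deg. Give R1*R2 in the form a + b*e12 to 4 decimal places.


Same-plane rotors commute and their half-angles add:
R1*R2 = cos(a1 + a2) + sin(a1 + a2)*e12.
a1 + a2 = 33 + 5 = 38 deg
cos(38 deg) = 0.7880
sin(38 deg) = 0.6157
R1*R2 = 0.7880 + 0.6157*e12


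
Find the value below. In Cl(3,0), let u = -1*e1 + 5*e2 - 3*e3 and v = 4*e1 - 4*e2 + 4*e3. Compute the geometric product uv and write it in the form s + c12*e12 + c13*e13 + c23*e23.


In Cl(3,0): e_i^2 = 1, e_ie_j = -e_je_i for i != j.
Scalar part = u . v = (-1)*4 + 5*(-4) + (-3)*4
= -4 + (-20) + (-12) = -36
e12 coeff = (-1)*(-4) - 5*4 = 4 - 20 = -16
e13 coeff = (-1)*4 - (-3)*4 = -4 - (-12) = 8
e23 coeff = 5*4 - (-3)*(-4) = 20 - 12 = 8
uv = -36 - 16*e12 + 8*e13 + 8*e23


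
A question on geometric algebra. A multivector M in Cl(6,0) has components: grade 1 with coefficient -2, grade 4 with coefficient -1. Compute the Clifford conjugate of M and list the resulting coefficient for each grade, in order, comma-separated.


Clifford conjugate sign for grade k: (-1)^(k(k+1)/2)
Grade 1: (-1)^(1*2/2) = (-1)^1 = -1, coeff -2 -> 2
Grade 4: (-1)^(4*5/2) = (-1)^10 = 1, coeff -1 -> -1
Conjugated coefficients: 2, -1


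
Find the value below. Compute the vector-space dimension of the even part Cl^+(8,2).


Even subalgebra dimension = 2^(n-1)
n = 8 + 2 = 10
2^(10 - 1) = 2^9 = 512
Verification: sum of C(10,k) for even k = 1 + 45 + 210 + 210 + 45 + 1 = 512
Result = 512


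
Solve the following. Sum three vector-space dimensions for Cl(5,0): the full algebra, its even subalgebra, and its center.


n = 5 + 0 = 5
Total dim = 2^5 = 32
Even subalgebra dim = 2^4 = 16
n is odd, so center dim = 2
Sum = 32 + 16 + 2 = 50


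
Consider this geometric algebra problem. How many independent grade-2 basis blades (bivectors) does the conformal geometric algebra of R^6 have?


The conformal model of R^6 uses Cl(7,1) with m = 6 + 2 = 8 generators.
Number of grade-2 blades = C(m, 2) = C(8, 2)
= 8*7/2 = 28


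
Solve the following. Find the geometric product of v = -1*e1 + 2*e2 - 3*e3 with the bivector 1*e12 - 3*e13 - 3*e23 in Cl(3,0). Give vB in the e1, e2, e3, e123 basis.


vB has grade-1 (vector) and grade-3 (trivector) parts: vB = (v _| B) + (v ^ B).
Vector part <vB>_1:
  e1: -v2*b12 - v3*b13 = -(2)*(1) - (-3)*(-3) = -11
  e2: v1*b12 - v3*b23 = (-1)*(1) - (-3)*(-3) = -10
  e3: v1*b13 + v2*b23 = (-1)*(-3) + (2)*(-3) = -3
Trivector part <vB>_3:
  e123: v1*b23 - v2*b13 + v3*b12 = (-1)*(-3) - (2)*(-3) + (-3)*(1) = 6
vB = -11*e1 - 10*e2 - 3*e3 + 6*e123


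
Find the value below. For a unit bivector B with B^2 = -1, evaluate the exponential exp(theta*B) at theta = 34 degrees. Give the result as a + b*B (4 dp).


For a unit bivector B with B^2 = -1, the exponential series gives
e^(theta*B) = cos(theta) + sin(theta)*B (the GA analogue of Euler's formula).
theta = 34 degrees = 0.593412 rad
cos(34 deg) = 0.8290
sin(34 deg) = 0.5592
exp(theta*B) = 0.8290 + 0.5592*B


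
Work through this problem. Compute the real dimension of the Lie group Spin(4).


Spin(n) double-covers SO(n); both have Lie algebra so(n) of dimension n(n-1)/2.
n = 4
n(n-1) = 4 * 3 = 12
dim Spin(4) = 12/2 = 6


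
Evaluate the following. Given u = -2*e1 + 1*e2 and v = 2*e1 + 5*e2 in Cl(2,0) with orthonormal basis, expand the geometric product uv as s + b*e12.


Expand: (-2*e1 + 1*e2)(2*e1 + 5*e2)
= (-2)*2*e1e1 + (-2)*5*e1e2 + 1*2*e2e1 + 1*5*e2e2
Using e1^2 = e2^2 = 1, e2e1 = -e1e2:
Scalar part s = (-2)*2 + 1*5 = -4 + 5 = 1
Bivector part b = (-2)*5 - 1*2 = -10 - 2 = -12
uv = 1 - 12*e12


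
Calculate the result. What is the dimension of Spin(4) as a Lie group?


Spin(n) double-covers SO(n); both have Lie algebra so(n) of dimension n(n-1)/2.
n = 4
n(n-1) = 4 * 3 = 12
dim Spin(4) = 12/2 = 6


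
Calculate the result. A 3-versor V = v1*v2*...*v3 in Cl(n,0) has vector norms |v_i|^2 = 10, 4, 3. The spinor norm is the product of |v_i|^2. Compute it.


Spinor norm N(V) = |v1|^2 * |v2|^2 * ... * |v3|^2
= 10 * 4 * 3
Running product: 10, 40, 120
N(V) = 120


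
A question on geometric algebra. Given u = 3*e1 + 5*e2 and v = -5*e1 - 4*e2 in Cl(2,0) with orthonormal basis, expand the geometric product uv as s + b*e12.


Expand: (3*e1 + 5*e2)(-5*e1 - 4*e2)
= 3*(-5)*e1e1 + 3*(-4)*e1e2 + 5*(-5)*e2e1 + 5*(-4)*e2e2
Using e1^2 = e2^2 = 1, e2e1 = -e1e2:
Scalar part s = 3*(-5) + 5*(-4) = -15 + (-20) = -35
Bivector part b = 3*(-4) - 5*(-5) = -12 - (-25) = 13
uv = -35 + 13*e12


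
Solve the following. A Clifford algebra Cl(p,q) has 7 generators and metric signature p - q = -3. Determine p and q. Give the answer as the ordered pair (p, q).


We need p + q = 7 and p - q = -3.
Adding: 2p = 7 + (-3) = 4, so p = 2.
Then q = 7 - 2 = 5.
(p, q) = (2, 5)


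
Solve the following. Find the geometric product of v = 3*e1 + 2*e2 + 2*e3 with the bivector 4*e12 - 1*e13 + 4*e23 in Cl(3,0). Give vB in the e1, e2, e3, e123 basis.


vB has grade-1 (vector) and grade-3 (trivector) parts: vB = (v _| B) + (v ^ B).
Vector part <vB>_1:
  e1: -v2*b12 - v3*b13 = -(2)*(4) - (2)*(-1) = -6
  e2: v1*b12 - v3*b23 = (3)*(4) - (2)*(4) = 4
  e3: v1*b13 + v2*b23 = (3)*(-1) + (2)*(4) = 5
Trivector part <vB>_3:
  e123: v1*b23 - v2*b13 + v3*b12 = (3)*(4) - (2)*(-1) + (2)*(4) = 22
vB = -6*e1 + 4*e2 + 5*e3 + 22*e123


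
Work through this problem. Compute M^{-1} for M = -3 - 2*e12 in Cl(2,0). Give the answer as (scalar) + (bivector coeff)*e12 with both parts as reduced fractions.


M = -3 - 2*e12, where e12^2 = -1.
Since M commutes with its reverse ~M = a - b*e12, M * ~M = a^2 - b^2*e12^2 = a^2 + b^2.
So M^{-1} = ~M / (a^2 + b^2) = (a - b*e12)/(a^2 + b^2).
a^2 + b^2 = 9 + 4 = 13
Scalar part = -3/13 = -3/13
Bivector coeff = 2/13 = 2/13
M^{-1} = -3/13 + 2/13*e12


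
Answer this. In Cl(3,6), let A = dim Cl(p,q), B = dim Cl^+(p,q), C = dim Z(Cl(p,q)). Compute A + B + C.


n = 3 + 6 = 9
Total dim = 2^9 = 512
Even subalgebra dim = 2^8 = 256
n is odd, so center dim = 2
Sum = 512 + 256 + 2 = 770


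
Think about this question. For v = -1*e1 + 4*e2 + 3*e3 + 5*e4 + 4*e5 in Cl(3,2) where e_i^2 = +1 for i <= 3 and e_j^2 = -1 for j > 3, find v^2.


v^2 = sum of c_i^2 * e_i^2
Positive signature terms (e_i^2 = +1): (-1)^2 + 4^2 + 3^2 = 26
Negative signature terms (e_j^2 = -1): 5^2 + 4^2 = 41
v^2 = 26 - 41 = -15


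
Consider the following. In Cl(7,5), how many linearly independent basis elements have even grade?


Even subalgebra dimension = 2^(n-1)
n = 7 + 5 = 12
2^(12 - 1) = 2^11 = 2048
Verification: sum of C(12,k) for even k = 1 + 66 + 495 + 924 + 495 + 66 + 1 = 2048
Result = 2048


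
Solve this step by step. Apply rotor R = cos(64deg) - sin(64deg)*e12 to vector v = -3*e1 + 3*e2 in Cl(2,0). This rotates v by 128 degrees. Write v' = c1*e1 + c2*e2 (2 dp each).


Rotor R = cos(64deg) - sin(64deg)*e12
Rotation angle theta = 2 * 64 = 128 degrees
v' = R*v*~R rotates v by theta.
cos(128deg) = -0.6157, sin(128deg) = 0.7880
v'_1 = -3*cos(128deg) - 3*sin(128deg)
= -3*(-0.6157) - 3*0.7880
= -0.52
v'_2 = -3*sin(128deg) + 3*cos(128deg)
= -3*0.7880 + 3*(-0.6157)
= -4.21
v' = -0.52*e1 - 4.21*e2


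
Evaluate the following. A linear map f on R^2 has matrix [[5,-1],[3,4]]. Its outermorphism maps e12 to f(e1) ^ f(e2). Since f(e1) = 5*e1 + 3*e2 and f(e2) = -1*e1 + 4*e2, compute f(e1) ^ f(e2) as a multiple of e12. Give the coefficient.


The outermorphism of a linear map f sends e1^e2 to f(e1)^f(e2).
f(e1) = 5*e1 + 3*e2
f(e2) = -1*e1 + 4*e2
f(e1) ^ f(e2) = (5*e1 + 3*e2) ^ (-1*e1 + 4*e2)
= 5*4*e12 + 3*(-1)*e21
= (20 - (-3))*e12
= 23*e12
Coefficient = 23


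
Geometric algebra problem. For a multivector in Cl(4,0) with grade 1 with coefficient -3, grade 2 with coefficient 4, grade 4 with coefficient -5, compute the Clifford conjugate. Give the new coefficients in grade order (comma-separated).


Clifford conjugate sign for grade k: (-1)^(k(k+1)/2)
Grade 1: (-1)^(1*2/2) = (-1)^1 = -1, coeff -3 -> 3
Grade 2: (-1)^(2*3/2) = (-1)^3 = -1, coeff 4 -> -4
Grade 4: (-1)^(4*5/2) = (-1)^10 = 1, coeff -5 -> -5
Conjugated coefficients: 3, -4, -5


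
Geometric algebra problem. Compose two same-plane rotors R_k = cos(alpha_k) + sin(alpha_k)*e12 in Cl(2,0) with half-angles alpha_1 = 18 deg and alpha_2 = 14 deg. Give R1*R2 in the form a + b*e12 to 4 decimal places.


Same-plane rotors commute and their half-angles add:
R1*R2 = cos(a1 + a2) + sin(a1 + a2)*e12.
a1 + a2 = 18 + 14 = 32 deg
cos(32 deg) = 0.8480
sin(32 deg) = 0.5299
R1*R2 = 0.8480 + 0.5299*e12


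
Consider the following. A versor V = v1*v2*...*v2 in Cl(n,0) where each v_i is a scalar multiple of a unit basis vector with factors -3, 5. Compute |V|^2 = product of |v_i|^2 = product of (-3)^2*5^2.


Each vector v_i has |v_i|^2 = s_i^2
Squared scales: (-3)^2 = 9, 5^2 = 25
|V|^2 = 9 * 25
= 225


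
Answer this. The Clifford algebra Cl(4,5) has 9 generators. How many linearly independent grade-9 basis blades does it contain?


Number of grade-k basis blades in Cl(p,q) with n = p + q is C(n, k).
n = 4 + 5 = 9
C(9, 9) = 9! / (9! * 0!)
= 362880 / (362880 * 1)
= 1


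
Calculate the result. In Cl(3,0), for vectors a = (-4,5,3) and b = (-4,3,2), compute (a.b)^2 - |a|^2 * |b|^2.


a . b = (-4)*(-4) + 5*3 + 3*2
= 16 + 15 + 6 = 37
|a|^2 = (-4)^2 + 5^2 + 3^2 = 50
|b|^2 = (-4)^2 + 3^2 + 2^2 = 29
(a.b)^2 = 37^2 = 1369
|a|^2 * |b|^2 = 50 * 29 = 1450
Result = 1369 - 1450 = -81


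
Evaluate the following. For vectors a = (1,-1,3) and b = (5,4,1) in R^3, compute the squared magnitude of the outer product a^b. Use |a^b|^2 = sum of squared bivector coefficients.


a wedge b = (a1*b2 - a2*b1)*e12 + (a1*b3 - a3*b1)*e13 + (a2*b3 - a3*b2)*e23
e12 coeff: 1*4 - (-1)*5 = 4 - (-5) = 9
e13 coeff: 1*1 - 3*5 = 1 - 15 = -14
e23 coeff: (-1)*1 - 3*4 = -1 - 12 = -13
|a wedge b|^2 = 9^2 + (-14)^2 + (-13)^2
= 81 + 196 + 169
= 446


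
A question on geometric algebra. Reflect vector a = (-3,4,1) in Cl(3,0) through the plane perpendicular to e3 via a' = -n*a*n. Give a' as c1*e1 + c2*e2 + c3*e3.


Reflection formula: a' = -n*a*n, with n = e3 (unit vector, n^2 = 1).
For reflection through hyperplane perp to e3:
The component along e3 flips sign, others stay.
a = (-3, 4, 1)
a' = (-3, 4, -1)
a' = -3*e1 + 4*e2 - 1*e3


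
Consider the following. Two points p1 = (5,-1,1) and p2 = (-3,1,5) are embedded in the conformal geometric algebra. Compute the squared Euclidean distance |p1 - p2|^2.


p1 - p2 = (8, -2, -4)
|p1 - p2|^2 = 8^2 + (-2)^2 + (-4)^2
= 64 + 4 + 16
= 84


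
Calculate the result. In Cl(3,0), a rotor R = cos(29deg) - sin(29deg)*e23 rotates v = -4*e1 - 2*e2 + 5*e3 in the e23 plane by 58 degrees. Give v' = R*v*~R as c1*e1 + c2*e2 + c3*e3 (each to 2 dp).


Rotor R = cos(29deg) - sin(29deg)*e23
Rotation angle theta = 2 * 29 = 58 degrees in the e23 plane (e2 -> e3).
The component perpendicular to the plane (e1) is invariant: v'_1 = v1 = -4.00
cos(58deg) = 0.5299, sin(58deg) = 0.8480
v'_2 = v2*cos(theta) - v3*sin(theta) = -2*0.5299 - 5*0.8480 = -5.30
v'_3 = v2*sin(theta) + v3*cos(theta) = -2*0.8480 + 5*0.5299 = 0.95
v' = -4.00*e1 - 5.30*e2 + 0.95*e3


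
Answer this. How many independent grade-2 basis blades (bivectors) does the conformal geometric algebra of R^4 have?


The conformal model of R^4 uses Cl(5,1) with m = 4 + 2 = 6 generators.
Number of grade-2 blades = C(m, 2) = C(6, 2)
= 6*5/2 = 15


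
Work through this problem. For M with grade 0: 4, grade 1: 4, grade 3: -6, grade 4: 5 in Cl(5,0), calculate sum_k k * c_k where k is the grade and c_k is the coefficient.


Grade-weighted sum = sum of grade_k * coefficient_k
0*4 = 0
1*4 = 4
3*(-6) = -18
4*5 = 20
Total = 0 + 4 + (-18) + 20 = 6


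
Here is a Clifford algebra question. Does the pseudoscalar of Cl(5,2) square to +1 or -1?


The pseudoscalar I = e1...e_n (product of all n generators) of Cl(p,q) satisfies I^2 = (-1)^(q + n(n-1)/2).
p = 5, q = 2, n = p + q = 7
n(n-1)/2 = 7 * 6 / 2 = 21
Exponent = q + n(n-1)/2 = 2 + 21 = 23
I^2 = (-1)^23 = -1


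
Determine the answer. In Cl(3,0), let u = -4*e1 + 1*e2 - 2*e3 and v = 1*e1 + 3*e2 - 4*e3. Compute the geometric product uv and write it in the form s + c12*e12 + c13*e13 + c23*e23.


In Cl(3,0): e_i^2 = 1, e_ie_j = -e_je_i for i != j.
Scalar part = u . v = (-4)*1 + 1*3 + (-2)*(-4)
= -4 + 3 + 8 = 7
e12 coeff = (-4)*3 - 1*1 = -12 - 1 = -13
e13 coeff = (-4)*(-4) - (-2)*1 = 16 - (-2) = 18
e23 coeff = 1*(-4) - (-2)*3 = -4 - (-6) = 2
uv = 7 - 13*e12 + 18*e13 + 2*e23


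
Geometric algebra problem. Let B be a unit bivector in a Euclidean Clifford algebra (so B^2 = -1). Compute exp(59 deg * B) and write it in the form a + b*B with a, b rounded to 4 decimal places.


For a unit bivector B with B^2 = -1, the exponential series gives
e^(theta*B) = cos(theta) + sin(theta)*B (the GA analogue of Euler's formula).
theta = 59 degrees = 1.029744 rad
cos(59 deg) = 0.5150
sin(59 deg) = 0.8572
exp(theta*B) = 0.5150 + 0.8572*B


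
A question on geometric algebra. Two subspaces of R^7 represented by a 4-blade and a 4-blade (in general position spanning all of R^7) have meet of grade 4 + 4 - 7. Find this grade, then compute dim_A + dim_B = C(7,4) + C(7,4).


Meet grade = grade(A) + grade(B) - n
= 4 + 4 - 7 = 1
C(7,4) = 35
C(7,4) = 35
dim_A + dim_B = 35 + 35 = 70


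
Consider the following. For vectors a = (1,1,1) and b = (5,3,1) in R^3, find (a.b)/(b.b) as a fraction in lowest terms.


Projection coefficient = (a . b) / (b . b)
a . b = 1*5 + 1*3 + 1*1
= 5 + 3 + 1 = 9
b . b = 5^2 + 3^2 + 1^2
= 25 + 9 + 1 = 35
Coefficient = 9/35
In lowest terms: 9/35


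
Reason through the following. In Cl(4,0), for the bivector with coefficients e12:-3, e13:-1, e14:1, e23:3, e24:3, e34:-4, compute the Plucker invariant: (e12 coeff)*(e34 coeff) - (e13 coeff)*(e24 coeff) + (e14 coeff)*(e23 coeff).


Plucker relation: af - be + cd
a*f = (-3)*(-4) = 12
b*e = (-1)*3 = -3
c*d = 1*3 = 3
af - be + cd = 12 - (-3) + 3
= 18


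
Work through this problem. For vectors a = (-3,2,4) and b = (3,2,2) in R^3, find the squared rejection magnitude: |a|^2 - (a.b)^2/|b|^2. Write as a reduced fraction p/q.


|a|^2 = (-3)^2 + 2^2 + 4^2 = 29
|b|^2 = 3^2 + 2^2 + 2^2 = 17
a . b = (-3)*3 + 2*2 + 4*2 = 3
(a.b)^2 = 3^2 = 9
|rej|^2 = 29 - 9/17
= (493 - 9)/17
= 484/17
In lowest terms: 484/17


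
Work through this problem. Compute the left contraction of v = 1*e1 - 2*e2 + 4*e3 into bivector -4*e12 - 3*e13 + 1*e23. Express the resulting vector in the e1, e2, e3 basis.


Left contraction v _| B = <vB>_1 (grade-1 part of the geometric product vB).
Using e1_|e12 = e2, e2_|e12 = -e1, e1_|e13 = e3, e3_|e13 = -e1, e2_|e23 = e3, e3_|e23 = -e2:
e1 coeff: -v2*b12 - v3*b13 = -(-2)*(-4) - (4)*(-3) = 4
e2 coeff: v1*b12 - v3*b23 = (1)*(-4) - (4)*(1) = -8
e3 coeff: v1*b13 + v2*b23 = (1)*(-3) + (-2)*(1) = -5
v _| B = 4*e1 - 8*e2 - 5*e3


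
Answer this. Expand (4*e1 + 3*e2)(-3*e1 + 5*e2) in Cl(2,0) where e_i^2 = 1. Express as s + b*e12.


Expand: (4*e1 + 3*e2)(-3*e1 + 5*e2)
= 4*(-3)*e1e1 + 4*5*e1e2 + 3*(-3)*e2e1 + 3*5*e2e2
Using e1^2 = e2^2 = 1, e2e1 = -e1e2:
Scalar part s = 4*(-3) + 3*5 = -12 + 15 = 3
Bivector part b = 4*5 - 3*(-3) = 20 - (-9) = 29
uv = 3 + 29*e12


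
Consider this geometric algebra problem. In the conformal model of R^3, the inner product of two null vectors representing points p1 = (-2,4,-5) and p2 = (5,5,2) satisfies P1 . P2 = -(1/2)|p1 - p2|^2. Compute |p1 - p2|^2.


p1 - p2 = (-7, -1, -7)
|p1 - p2|^2 = (-7)^2 + (-1)^2 + (-7)^2
= 49 + 1 + 49
= 99


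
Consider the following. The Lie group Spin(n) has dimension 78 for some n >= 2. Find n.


dim Spin(n) = dim so(n) = n(n-1)/2.
Solve n(n-1)/2 = 78, i.e. n^2 - n - 156 = 0.
Discriminant = 1 + 8*78 = 625
n = (1 + sqrt(625))/2 = (1 + 25)/2 = 13


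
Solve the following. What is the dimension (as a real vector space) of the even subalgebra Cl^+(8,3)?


Even subalgebra dimension = 2^(n-1)
n = 8 + 3 = 11
2^(11 - 1) = 2^10 = 1024
Verification: sum of C(11,k) for even k = 1 + 55 + 330 + 462 + 165 + 11 = 1024
Result = 1024


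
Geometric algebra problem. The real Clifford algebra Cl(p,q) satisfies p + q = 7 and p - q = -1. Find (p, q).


We need p + q = 7 and p - q = -1.
Adding: 2p = 7 + (-1) = 6, so p = 3.
Then q = 7 - 3 = 4.
(p, q) = (3, 4)


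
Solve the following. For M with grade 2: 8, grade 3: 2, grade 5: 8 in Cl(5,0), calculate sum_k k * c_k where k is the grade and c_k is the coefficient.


Grade-weighted sum = sum of grade_k * coefficient_k
2*8 = 16
3*2 = 6
5*8 = 40
Total = 16 + 6 + 40 = 62


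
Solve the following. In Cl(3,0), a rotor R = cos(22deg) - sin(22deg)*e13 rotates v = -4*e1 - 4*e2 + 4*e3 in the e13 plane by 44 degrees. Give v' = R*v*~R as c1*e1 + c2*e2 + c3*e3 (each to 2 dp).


Rotor R = cos(22deg) - sin(22deg)*e13
Rotation angle theta = 2 * 22 = 44 degrees in the e13 plane (e1 -> e3).
The component perpendicular to the plane (e2) is invariant: v'_2 = v2 = -4.00
cos(44deg) = 0.7193, sin(44deg) = 0.6947
v'_1 = v1*cos(theta) - v3*sin(theta) = -4*0.7193 - 4*0.6947 = -5.66
v'_3 = v1*sin(theta) + v3*cos(theta) = -4*0.6947 + 4*0.7193 = 0.10
v' = -5.66*e1 - 4.00*e2 + 0.10*e3


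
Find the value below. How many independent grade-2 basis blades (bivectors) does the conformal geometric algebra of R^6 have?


The conformal model of R^6 uses Cl(7,1) with m = 6 + 2 = 8 generators.
Number of grade-2 blades = C(m, 2) = C(8, 2)
= 8*7/2 = 28


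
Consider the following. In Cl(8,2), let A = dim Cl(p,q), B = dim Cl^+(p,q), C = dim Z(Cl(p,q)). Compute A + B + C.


n = 8 + 2 = 10
Total dim = 2^10 = 1024
Even subalgebra dim = 2^9 = 512
n is even, so center dim = 1
Sum = 1024 + 512 + 1 = 1537


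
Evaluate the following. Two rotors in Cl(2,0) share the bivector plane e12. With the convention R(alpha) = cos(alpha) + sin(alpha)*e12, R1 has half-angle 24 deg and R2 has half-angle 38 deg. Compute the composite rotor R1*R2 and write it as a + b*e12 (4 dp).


Same-plane rotors commute and their half-angles add:
R1*R2 = cos(a1 + a2) + sin(a1 + a2)*e12.
a1 + a2 = 24 + 38 = 62 deg
cos(62 deg) = 0.4695
sin(62 deg) = 0.8829
R1*R2 = 0.4695 + 0.8829*e12


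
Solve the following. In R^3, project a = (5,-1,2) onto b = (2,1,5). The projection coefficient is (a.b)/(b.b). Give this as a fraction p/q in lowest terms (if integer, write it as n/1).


Projection coefficient = (a . b) / (b . b)
a . b = 5*2 + (-1)*1 + 2*5
= 10 + (-1) + 10 = 19
b . b = 2^2 + 1^2 + 5^2
= 4 + 1 + 25 = 30
Coefficient = 19/30
In lowest terms: 19/30


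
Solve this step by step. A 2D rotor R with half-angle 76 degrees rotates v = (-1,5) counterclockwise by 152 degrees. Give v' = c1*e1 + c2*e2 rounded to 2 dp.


Rotor R = cos(76deg) - sin(76deg)*e12
Rotation angle theta = 2 * 76 = 152 degrees
v' = R*v*~R rotates v by theta.
cos(152deg) = -0.8829, sin(152deg) = 0.4695
v'_1 = -1*cos(152deg) - 5*sin(152deg)
= -1*(-0.8829) - 5*0.4695
= -1.46
v'_2 = -1*sin(152deg) + 5*cos(152deg)
= -1*0.4695 + 5*(-0.8829)
= -4.88
v' = -1.46*e1 - 4.88*e2


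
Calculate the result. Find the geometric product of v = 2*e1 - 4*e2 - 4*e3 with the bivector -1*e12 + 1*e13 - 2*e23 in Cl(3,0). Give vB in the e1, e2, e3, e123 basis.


vB has grade-1 (vector) and grade-3 (trivector) parts: vB = (v _| B) + (v ^ B).
Vector part <vB>_1:
  e1: -v2*b12 - v3*b13 = -(-4)*(-1) - (-4)*(1) = 0
  e2: v1*b12 - v3*b23 = (2)*(-1) - (-4)*(-2) = -10
  e3: v1*b13 + v2*b23 = (2)*(1) + (-4)*(-2) = 10
Trivector part <vB>_3:
  e123: v1*b23 - v2*b13 + v3*b12 = (2)*(-2) - (-4)*(1) + (-4)*(-1) = 4
vB = 0*e1 - 10*e2 + 10*e3 + 4*e123


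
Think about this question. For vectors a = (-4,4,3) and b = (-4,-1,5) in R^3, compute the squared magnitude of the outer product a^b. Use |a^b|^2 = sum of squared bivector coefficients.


a wedge b = (a1*b2 - a2*b1)*e12 + (a1*b3 - a3*b1)*e13 + (a2*b3 - a3*b2)*e23
e12 coeff: (-4)*(-1) - 4*(-4) = 4 - (-16) = 20
e13 coeff: (-4)*5 - 3*(-4) = -20 - (-12) = -8
e23 coeff: 4*5 - 3*(-1) = 20 - (-3) = 23
|a wedge b|^2 = 20^2 + (-8)^2 + 23^2
= 400 + 64 + 529
= 993


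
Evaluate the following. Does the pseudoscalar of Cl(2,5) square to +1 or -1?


The pseudoscalar I = e1...e_n (product of all n generators) of Cl(p,q) satisfies I^2 = (-1)^(q + n(n-1)/2).
p = 2, q = 5, n = p + q = 7
n(n-1)/2 = 7 * 6 / 2 = 21
Exponent = q + n(n-1)/2 = 5 + 21 = 26
I^2 = (-1)^26 = +1


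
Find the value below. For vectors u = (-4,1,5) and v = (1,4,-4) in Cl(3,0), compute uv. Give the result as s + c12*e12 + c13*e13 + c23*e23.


In Cl(3,0): e_i^2 = 1, e_ie_j = -e_je_i for i != j.
Scalar part = u . v = (-4)*1 + 1*4 + 5*(-4)
= -4 + 4 + (-20) = -20
e12 coeff = (-4)*4 - 1*1 = -16 - 1 = -17
e13 coeff = (-4)*(-4) - 5*1 = 16 - 5 = 11
e23 coeff = 1*(-4) - 5*4 = -4 - 20 = -24
uv = -20 - 17*e12 + 11*e13 - 24*e23


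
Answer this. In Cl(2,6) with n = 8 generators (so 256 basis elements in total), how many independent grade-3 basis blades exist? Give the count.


Number of grade-k basis blades in Cl(p,q) with n = p + q is C(n, k).
n = 2 + 6 = 8
C(8, 3) = 8! / (3! * 5!)
= 40320 / (6 * 120)
= 56


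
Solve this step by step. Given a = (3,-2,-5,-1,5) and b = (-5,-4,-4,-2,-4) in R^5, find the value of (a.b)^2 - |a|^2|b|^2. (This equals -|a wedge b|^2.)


a . b = 3*(-5) + (-2)*(-4) + (-5)*(-4) + (-1)*(-2) + 5*(-4)
= -15 + 8 + 20 + 2 + (-20) = -5
|a|^2 = 3^2 + (-2)^2 + (-5)^2 + (-1)^2 + 5^2 = 64
|b|^2 = (-5)^2 + (-4)^2 + (-4)^2 + (-2)^2 + (-4)^2 = 77
(a.b)^2 = (-5)^2 = 25
|a|^2 * |b|^2 = 64 * 77 = 4928
Result = 25 - 4928 = -4903


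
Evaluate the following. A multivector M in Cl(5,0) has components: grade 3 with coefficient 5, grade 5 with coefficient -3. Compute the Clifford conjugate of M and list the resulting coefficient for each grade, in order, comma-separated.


Clifford conjugate sign for grade k: (-1)^(k(k+1)/2)
Grade 3: (-1)^(3*4/2) = (-1)^6 = 1, coeff 5 -> 5
Grade 5: (-1)^(5*6/2) = (-1)^15 = -1, coeff -3 -> 3
Conjugated coefficients: 5, 3


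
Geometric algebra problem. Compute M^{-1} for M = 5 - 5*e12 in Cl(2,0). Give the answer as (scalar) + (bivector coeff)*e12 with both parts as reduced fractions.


M = 5 - 5*e12, where e12^2 = -1.
Since M commutes with its reverse ~M = a - b*e12, M * ~M = a^2 - b^2*e12^2 = a^2 + b^2.
So M^{-1} = ~M / (a^2 + b^2) = (a - b*e12)/(a^2 + b^2).
a^2 + b^2 = 25 + 25 = 50
Scalar part = 5/50 = 1/10
Bivector coeff = 5/50 = 1/10
M^{-1} = 1/10 + 1/10*e12


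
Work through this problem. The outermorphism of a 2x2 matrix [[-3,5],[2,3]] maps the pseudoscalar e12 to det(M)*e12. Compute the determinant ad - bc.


The outermorphism of a linear map f sends e1^e2 to f(e1)^f(e2).
f(e1) = -3*e1 + 2*e2
f(e2) = 5*e1 + 3*e2
f(e1) ^ f(e2) = (-3*e1 + 2*e2) ^ (5*e1 + 3*e2)
= (-3)*3*e12 + 2*5*e21
= (-9 - 10)*e12
= -19*e12
Coefficient = -19


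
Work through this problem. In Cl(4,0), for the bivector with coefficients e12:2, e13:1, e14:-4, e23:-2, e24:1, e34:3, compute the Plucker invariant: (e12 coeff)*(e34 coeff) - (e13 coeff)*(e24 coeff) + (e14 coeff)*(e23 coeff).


Plucker relation: af - be + cd
a*f = 2*3 = 6
b*e = 1*1 = 1
c*d = (-4)*(-2) = 8
af - be + cd = 6 - 1 + 8
= 13


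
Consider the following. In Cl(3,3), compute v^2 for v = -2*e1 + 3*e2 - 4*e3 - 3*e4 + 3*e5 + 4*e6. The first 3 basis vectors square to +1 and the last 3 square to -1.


v^2 = sum of c_i^2 * e_i^2
Positive signature terms (e_i^2 = +1): (-2)^2 + 3^2 + (-4)^2 = 29
Negative signature terms (e_j^2 = -1): (-3)^2 + 3^2 + 4^2 = 34
v^2 = 29 - 34 = -5


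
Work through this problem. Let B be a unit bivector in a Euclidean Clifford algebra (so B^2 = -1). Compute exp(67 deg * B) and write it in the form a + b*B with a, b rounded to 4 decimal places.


For a unit bivector B with B^2 = -1, the exponential series gives
e^(theta*B) = cos(theta) + sin(theta)*B (the GA analogue of Euler's formula).
theta = 67 degrees = 1.169371 rad
cos(67 deg) = 0.3907
sin(67 deg) = 0.9205
exp(theta*B) = 0.3907 + 0.9205*B


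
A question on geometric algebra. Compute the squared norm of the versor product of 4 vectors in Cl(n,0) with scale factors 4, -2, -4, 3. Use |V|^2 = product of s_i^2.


Each vector v_i has |v_i|^2 = s_i^2
Squared scales: 4^2 = 16, (-2)^2 = 4, (-4)^2 = 16, 3^2 = 9
|V|^2 = 16 * 4 * 16 * 9
= 9216


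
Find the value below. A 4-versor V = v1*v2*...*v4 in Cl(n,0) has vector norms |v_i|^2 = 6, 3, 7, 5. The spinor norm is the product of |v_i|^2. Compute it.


Spinor norm N(V) = |v1|^2 * |v2|^2 * ... * |v4|^2
= 6 * 3 * 7 * 5
Running product: 6, 18, 126, 630
N(V) = 630


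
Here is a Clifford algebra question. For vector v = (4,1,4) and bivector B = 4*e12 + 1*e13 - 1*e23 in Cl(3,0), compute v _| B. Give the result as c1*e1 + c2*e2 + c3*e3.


Left contraction v _| B = <vB>_1 (grade-1 part of the geometric product vB).
Using e1_|e12 = e2, e2_|e12 = -e1, e1_|e13 = e3, e3_|e13 = -e1, e2_|e23 = e3, e3_|e23 = -e2:
e1 coeff: -v2*b12 - v3*b13 = -(1)*(4) - (4)*(1) = -8
e2 coeff: v1*b12 - v3*b23 = (4)*(4) - (4)*(-1) = 20
e3 coeff: v1*b13 + v2*b23 = (4)*(1) + (1)*(-1) = 3
v _| B = -8*e1 + 20*e2 + 3*e3


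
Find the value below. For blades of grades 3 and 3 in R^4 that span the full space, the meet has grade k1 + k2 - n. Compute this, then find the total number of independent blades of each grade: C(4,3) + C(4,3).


Meet grade = grade(A) + grade(B) - n
= 3 + 3 - 4 = 2
C(4,3) = 4
C(4,3) = 4
dim_A + dim_B = 4 + 4 = 8


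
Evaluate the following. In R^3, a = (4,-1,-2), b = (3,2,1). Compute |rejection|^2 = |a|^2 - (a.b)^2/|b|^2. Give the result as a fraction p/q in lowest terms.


|a|^2 = 4^2 + (-1)^2 + (-2)^2 = 21
|b|^2 = 3^2 + 2^2 + 1^2 = 14
a . b = 4*3 + (-1)*2 + (-2)*1 = 8
(a.b)^2 = 8^2 = 64
|rej|^2 = 21 - 64/14
= (294 - 64)/14
= 230/14
In lowest terms: 115/7


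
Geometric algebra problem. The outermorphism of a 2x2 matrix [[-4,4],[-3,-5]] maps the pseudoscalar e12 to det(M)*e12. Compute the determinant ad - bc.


The outermorphism of a linear map f sends e1^e2 to f(e1)^f(e2).
f(e1) = -4*e1 - 3*e2
f(e2) = 4*e1 - 5*e2
f(e1) ^ f(e2) = (-4*e1 - 3*e2) ^ (4*e1 - 5*e2)
= (-4)*(-5)*e12 + (-3)*4*e21
= (20 - (-12))*e12
= 32*e12
Coefficient = 32


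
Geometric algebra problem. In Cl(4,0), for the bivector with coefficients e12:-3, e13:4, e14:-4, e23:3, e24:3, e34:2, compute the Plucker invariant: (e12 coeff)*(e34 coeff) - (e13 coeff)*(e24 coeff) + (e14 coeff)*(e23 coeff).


Plucker relation: af - be + cd
a*f = (-3)*2 = -6
b*e = 4*3 = 12
c*d = (-4)*3 = -12
af - be + cd = -6 - 12 + (-12)
= -30


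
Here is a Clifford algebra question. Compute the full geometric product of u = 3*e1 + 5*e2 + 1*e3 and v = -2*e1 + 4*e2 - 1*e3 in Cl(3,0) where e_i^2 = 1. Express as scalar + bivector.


In Cl(3,0): e_i^2 = 1, e_ie_j = -e_je_i for i != j.
Scalar part = u . v = 3*(-2) + 5*4 + 1*(-1)
= -6 + 20 + (-1) = 13
e12 coeff = 3*4 - 5*(-2) = 12 - (-10) = 22
e13 coeff = 3*(-1) - 1*(-2) = -3 - (-2) = -1
e23 coeff = 5*(-1) - 1*4 = -5 - 4 = -9
uv = 13 + 22*e12 - 1*e13 - 9*e23


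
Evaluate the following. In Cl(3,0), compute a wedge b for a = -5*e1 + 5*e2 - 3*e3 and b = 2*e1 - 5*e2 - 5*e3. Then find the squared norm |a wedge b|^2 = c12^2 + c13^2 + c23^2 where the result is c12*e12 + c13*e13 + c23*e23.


a wedge b = (a1*b2 - a2*b1)*e12 + (a1*b3 - a3*b1)*e13 + (a2*b3 - a3*b2)*e23
e12 coeff: (-5)*(-5) - 5*2 = 25 - 10 = 15
e13 coeff: (-5)*(-5) - (-3)*2 = 25 - (-6) = 31
e23 coeff: 5*(-5) - (-3)*(-5) = -25 - 15 = -40
|a wedge b|^2 = 15^2 + 31^2 + (-40)^2
= 225 + 961 + 1600
= 2786


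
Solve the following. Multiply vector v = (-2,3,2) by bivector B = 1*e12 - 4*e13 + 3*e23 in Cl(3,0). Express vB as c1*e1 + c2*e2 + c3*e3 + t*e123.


vB has grade-1 (vector) and grade-3 (trivector) parts: vB = (v _| B) + (v ^ B).
Vector part <vB>_1:
  e1: -v2*b12 - v3*b13 = -(3)*(1) - (2)*(-4) = 5
  e2: v1*b12 - v3*b23 = (-2)*(1) - (2)*(3) = -8
  e3: v1*b13 + v2*b23 = (-2)*(-4) + (3)*(3) = 17
Trivector part <vB>_3:
  e123: v1*b23 - v2*b13 + v3*b12 = (-2)*(3) - (3)*(-4) + (2)*(1) = 8
vB = 5*e1 - 8*e2 + 17*e3 + 8*e123


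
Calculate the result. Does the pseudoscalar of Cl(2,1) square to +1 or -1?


The pseudoscalar I = e1...e_n (product of all n generators) of Cl(p,q) satisfies I^2 = (-1)^(q + n(n-1)/2).
p = 2, q = 1, n = p + q = 3
n(n-1)/2 = 3 * 2 / 2 = 3
Exponent = q + n(n-1)/2 = 1 + 3 = 4
I^2 = (-1)^4 = +1


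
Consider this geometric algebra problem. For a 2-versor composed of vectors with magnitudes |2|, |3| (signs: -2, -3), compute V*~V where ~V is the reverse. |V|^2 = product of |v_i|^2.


Each vector v_i has |v_i|^2 = s_i^2
Squared scales: (-2)^2 = 4, (-3)^2 = 9
|V|^2 = 4 * 9
= 36


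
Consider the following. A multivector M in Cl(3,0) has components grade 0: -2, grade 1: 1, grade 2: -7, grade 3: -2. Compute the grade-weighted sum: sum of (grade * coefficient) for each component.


Grade-weighted sum = sum of grade_k * coefficient_k
0*(-2) = 0
1*1 = 1
2*(-7) = -14
3*(-2) = -6
Total = 0 + 1 + (-14) + (-6) = -19


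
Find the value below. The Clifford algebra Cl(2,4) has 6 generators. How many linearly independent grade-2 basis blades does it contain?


Number of grade-k basis blades in Cl(p,q) with n = p + q is C(n, k).
n = 2 + 4 = 6
C(6, 2) = 6! / (2! * 4!)
= 720 / (2 * 24)
= 15


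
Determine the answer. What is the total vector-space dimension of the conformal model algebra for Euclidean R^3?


The conformal model of R^3 uses Cl(4,1): the 3 Euclidean generators plus two extra orthogonal generators e+ (e+^2 = +1) and e- (e-^2 = -1), from which the null vectors e0, einf are built.
Number of generators m = 3 + 2 = 5.
dim Cl(p,q) = 2^m = 2^5 = 32


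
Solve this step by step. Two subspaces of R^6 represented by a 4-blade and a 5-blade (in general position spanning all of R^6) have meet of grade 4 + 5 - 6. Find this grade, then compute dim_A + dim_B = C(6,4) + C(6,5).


Meet grade = grade(A) + grade(B) - n
= 4 + 5 - 6 = 3
C(6,4) = 15
C(6,5) = 6
dim_A + dim_B = 15 + 6 = 21


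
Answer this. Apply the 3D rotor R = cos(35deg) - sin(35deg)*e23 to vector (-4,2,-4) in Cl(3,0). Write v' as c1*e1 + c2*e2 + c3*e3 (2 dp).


Rotor R = cos(35deg) - sin(35deg)*e23
Rotation angle theta = 2 * 35 = 70 degrees in the e23 plane (e2 -> e3).
The component perpendicular to the plane (e1) is invariant: v'_1 = v1 = -4.00
cos(70deg) = 0.3420, sin(70deg) = 0.9397
v'_2 = v2*cos(theta) - v3*sin(theta) = 2*0.3420 - (-4)*0.9397 = 4.44
v'_3 = v2*sin(theta) + v3*cos(theta) = 2*0.9397 + (-4)*0.3420 = 0.51
v' = -4.00*e1 + 4.44*e2 + 0.51*e3


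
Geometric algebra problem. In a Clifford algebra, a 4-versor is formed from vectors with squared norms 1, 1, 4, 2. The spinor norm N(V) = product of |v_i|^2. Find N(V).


Spinor norm N(V) = |v1|^2 * |v2|^2 * ... * |v4|^2
= 1 * 1 * 4 * 2
Running product: 1, 1, 4, 8
N(V) = 8


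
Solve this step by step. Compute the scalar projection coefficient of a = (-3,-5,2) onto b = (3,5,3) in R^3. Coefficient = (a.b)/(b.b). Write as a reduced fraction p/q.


Projection coefficient = (a . b) / (b . b)
a . b = (-3)*3 + (-5)*5 + 2*3
= -9 + (-25) + 6 = -28
b . b = 3^2 + 5^2 + 3^2
= 9 + 25 + 9 = 43
Coefficient = -28/43
In lowest terms: -28/43


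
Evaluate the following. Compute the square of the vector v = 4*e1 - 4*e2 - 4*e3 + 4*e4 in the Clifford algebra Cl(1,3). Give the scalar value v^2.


v^2 = sum of c_i^2 * e_i^2
Positive signature terms (e_i^2 = +1): 4^2 = 16
Negative signature terms (e_j^2 = -1): (-4)^2 + (-4)^2 + 4^2 = 48
v^2 = 16 - 48 = -32


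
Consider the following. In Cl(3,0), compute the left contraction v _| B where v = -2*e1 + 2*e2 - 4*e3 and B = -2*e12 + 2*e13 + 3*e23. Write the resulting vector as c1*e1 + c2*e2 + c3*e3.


Left contraction v _| B = <vB>_1 (grade-1 part of the geometric product vB).
Using e1_|e12 = e2, e2_|e12 = -e1, e1_|e13 = e3, e3_|e13 = -e1, e2_|e23 = e3, e3_|e23 = -e2:
e1 coeff: -v2*b12 - v3*b13 = -(2)*(-2) - (-4)*(2) = 12
e2 coeff: v1*b12 - v3*b23 = (-2)*(-2) - (-4)*(3) = 16
e3 coeff: v1*b13 + v2*b23 = (-2)*(2) + (2)*(3) = 2
v _| B = 12*e1 + 16*e2 + 2*e3


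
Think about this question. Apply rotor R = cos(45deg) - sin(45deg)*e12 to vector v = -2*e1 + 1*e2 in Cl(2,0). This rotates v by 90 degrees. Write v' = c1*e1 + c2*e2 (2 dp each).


Rotor R = cos(45deg) - sin(45deg)*e12
Rotation angle theta = 2 * 45 = 90 degrees
v' = R*v*~R rotates v by theta.
cos(90deg) = 0.0000, sin(90deg) = 1.0000
v'_1 = -2*cos(90deg) - 1*sin(90deg)
= -2*0.0000 - 1*1.0000
= -1.00
v'_2 = -2*sin(90deg) + 1*cos(90deg)
= -2*1.0000 + 1*0.0000
= -2.00
v' = -1.00*e1 - 2.00*e2


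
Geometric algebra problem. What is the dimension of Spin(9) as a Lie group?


Spin(n) double-covers SO(n); both have Lie algebra so(n) of dimension n(n-1)/2.
n = 9
n(n-1) = 9 * 8 = 72
dim Spin(9) = 72/2 = 36


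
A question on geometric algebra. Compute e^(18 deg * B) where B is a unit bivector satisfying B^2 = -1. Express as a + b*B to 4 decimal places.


For a unit bivector B with B^2 = -1, the exponential series gives
e^(theta*B) = cos(theta) + sin(theta)*B (the GA analogue of Euler's formula).
theta = 18 degrees = 0.314159 rad
cos(18 deg) = 0.9511
sin(18 deg) = 0.3090
exp(theta*B) = 0.9511 + 0.3090*B


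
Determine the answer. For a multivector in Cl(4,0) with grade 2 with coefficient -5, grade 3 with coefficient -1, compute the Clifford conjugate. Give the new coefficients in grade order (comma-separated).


Clifford conjugate sign for grade k: (-1)^(k(k+1)/2)
Grade 2: (-1)^(2*3/2) = (-1)^3 = -1, coeff -5 -> 5
Grade 3: (-1)^(3*4/2) = (-1)^6 = 1, coeff -1 -> -1
Conjugated coefficients: 5, -1


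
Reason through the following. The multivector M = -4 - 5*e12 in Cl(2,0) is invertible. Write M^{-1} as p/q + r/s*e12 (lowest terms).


M = -4 - 5*e12, where e12^2 = -1.
Since M commutes with its reverse ~M = a - b*e12, M * ~M = a^2 - b^2*e12^2 = a^2 + b^2.
So M^{-1} = ~M / (a^2 + b^2) = (a - b*e12)/(a^2 + b^2).
a^2 + b^2 = 16 + 25 = 41
Scalar part = -4/41 = -4/41
Bivector coeff = 5/41 = 5/41
M^{-1} = -4/41 + 5/41*e12


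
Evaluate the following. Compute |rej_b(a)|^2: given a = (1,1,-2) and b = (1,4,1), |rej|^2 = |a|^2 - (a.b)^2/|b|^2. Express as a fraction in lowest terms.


|a|^2 = 1^2 + 1^2 + (-2)^2 = 6
|b|^2 = 1^2 + 4^2 + 1^2 = 18
a . b = 1*1 + 1*4 + (-2)*1 = 3
(a.b)^2 = 3^2 = 9
|rej|^2 = 6 - 9/18
= (108 - 9)/18
= 99/18
In lowest terms: 11/2


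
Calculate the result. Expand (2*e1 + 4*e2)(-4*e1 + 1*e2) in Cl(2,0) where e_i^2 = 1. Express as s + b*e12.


Expand: (2*e1 + 4*e2)(-4*e1 + 1*e2)
= 2*(-4)*e1e1 + 2*1*e1e2 + 4*(-4)*e2e1 + 4*1*e2e2
Using e1^2 = e2^2 = 1, e2e1 = -e1e2:
Scalar part s = 2*(-4) + 4*1 = -8 + 4 = -4
Bivector part b = 2*1 - 4*(-4) = 2 - (-16) = 18
uv = -4 + 18*e12


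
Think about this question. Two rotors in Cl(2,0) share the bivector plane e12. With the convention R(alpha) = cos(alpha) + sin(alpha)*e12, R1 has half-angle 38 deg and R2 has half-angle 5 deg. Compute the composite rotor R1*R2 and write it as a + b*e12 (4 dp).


Same-plane rotors commute and their half-angles add:
R1*R2 = cos(a1 + a2) + sin(a1 + a2)*e12.
a1 + a2 = 38 + 5 = 43 deg
cos(43 deg) = 0.7314
sin(43 deg) = 0.6820
R1*R2 = 0.7314 + 0.6820*e12


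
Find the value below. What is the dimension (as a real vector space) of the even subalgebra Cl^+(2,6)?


Even subalgebra dimension = 2^(n-1)
n = 2 + 6 = 8
2^(8 - 1) = 2^7 = 128
Verification: sum of C(8,k) for even k = 1 + 28 + 70 + 28 + 1 = 128
Result = 128


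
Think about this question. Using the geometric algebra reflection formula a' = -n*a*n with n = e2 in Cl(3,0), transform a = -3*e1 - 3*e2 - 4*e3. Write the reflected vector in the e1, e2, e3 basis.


Reflection formula: a' = -n*a*n, with n = e2 (unit vector, n^2 = 1).
For reflection through hyperplane perp to e2:
The component along e2 flips sign, others stay.
a = (-3, -3, -4)
a' = (-3, 3, -4)
a' = -3*e1 + 3*e2 - 4*e3


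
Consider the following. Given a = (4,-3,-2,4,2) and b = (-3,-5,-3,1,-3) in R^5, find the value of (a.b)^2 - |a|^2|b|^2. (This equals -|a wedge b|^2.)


a . b = 4*(-3) + (-3)*(-5) + (-2)*(-3) + 4*1 + 2*(-3)
= -12 + 15 + 6 + 4 + (-6) = 7
|a|^2 = 4^2 + (-3)^2 + (-2)^2 + 4^2 + 2^2 = 49
|b|^2 = (-3)^2 + (-5)^2 + (-3)^2 + 1^2 + (-3)^2 = 53
(a.b)^2 = 7^2 = 49
|a|^2 * |b|^2 = 49 * 53 = 2597
Result = 49 - 2597 = -2548


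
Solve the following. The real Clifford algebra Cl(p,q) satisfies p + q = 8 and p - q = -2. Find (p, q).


We need p + q = 8 and p - q = -2.
Adding: 2p = 8 + (-2) = 6, so p = 3.
Then q = 8 - 3 = 5.
(p, q) = (3, 5)


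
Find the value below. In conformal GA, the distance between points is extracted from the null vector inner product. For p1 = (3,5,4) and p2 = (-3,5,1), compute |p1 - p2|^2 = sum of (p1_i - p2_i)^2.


p1 - p2 = (6, 0, 3)
|p1 - p2|^2 = 6^2 + 0^2 + 3^2
= 36 + 0 + 9
= 45


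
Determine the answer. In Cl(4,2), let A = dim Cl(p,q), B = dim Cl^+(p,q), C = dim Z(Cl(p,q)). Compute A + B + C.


n = 4 + 2 = 6
Total dim = 2^6 = 64
Even subalgebra dim = 2^5 = 32
n is even, so center dim = 1
Sum = 64 + 32 + 1 = 97


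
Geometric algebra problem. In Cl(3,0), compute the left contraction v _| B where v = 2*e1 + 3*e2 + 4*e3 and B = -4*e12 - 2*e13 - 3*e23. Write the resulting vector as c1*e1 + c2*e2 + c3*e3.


Left contraction v _| B = <vB>_1 (grade-1 part of the geometric product vB).
Using e1_|e12 = e2, e2_|e12 = -e1, e1_|e13 = e3, e3_|e13 = -e1, e2_|e23 = e3, e3_|e23 = -e2:
e1 coeff: -v2*b12 - v3*b13 = -(3)*(-4) - (4)*(-2) = 20
e2 coeff: v1*b12 - v3*b23 = (2)*(-4) - (4)*(-3) = 4
e3 coeff: v1*b13 + v2*b23 = (2)*(-2) + (3)*(-3) = -13
v _| B = 20*e1 + 4*e2 - 13*e3


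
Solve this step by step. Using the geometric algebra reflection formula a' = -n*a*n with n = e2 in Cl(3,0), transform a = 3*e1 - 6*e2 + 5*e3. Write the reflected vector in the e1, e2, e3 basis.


Reflection formula: a' = -n*a*n, with n = e2 (unit vector, n^2 = 1).
For reflection through hyperplane perp to e2:
The component along e2 flips sign, others stay.
a = (3, -6, 5)
a' = (3, 6, 5)
a' = 3*e1 + 6*e2 + 5*e3


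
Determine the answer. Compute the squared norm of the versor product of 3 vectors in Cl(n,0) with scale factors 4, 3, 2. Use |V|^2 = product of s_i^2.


Each vector v_i has |v_i|^2 = s_i^2
Squared scales: 4^2 = 16, 3^2 = 9, 2^2 = 4
|V|^2 = 16 * 9 * 4
= 576


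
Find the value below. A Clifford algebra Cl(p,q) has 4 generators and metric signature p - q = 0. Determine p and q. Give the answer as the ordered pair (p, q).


We need p + q = 4 and p - q = 0.
Adding: 2p = 4 + 0 = 4, so p = 2.
Then q = 4 - 2 = 2.
(p, q) = (2, 2)


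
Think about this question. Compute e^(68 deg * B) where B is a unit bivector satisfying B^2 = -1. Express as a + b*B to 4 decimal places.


For a unit bivector B with B^2 = -1, the exponential series gives
e^(theta*B) = cos(theta) + sin(theta)*B (the GA analogue of Euler's formula).
theta = 68 degrees = 1.186824 rad
cos(68 deg) = 0.3746
sin(68 deg) = 0.9272
exp(theta*B) = 0.3746 + 0.9272*B


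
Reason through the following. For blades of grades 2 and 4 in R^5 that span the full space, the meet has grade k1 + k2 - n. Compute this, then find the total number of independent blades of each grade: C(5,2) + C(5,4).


Meet grade = grade(A) + grade(B) - n
= 2 + 4 - 5 = 1
C(5,2) = 10
C(5,4) = 5
dim_A + dim_B = 10 + 5 = 15


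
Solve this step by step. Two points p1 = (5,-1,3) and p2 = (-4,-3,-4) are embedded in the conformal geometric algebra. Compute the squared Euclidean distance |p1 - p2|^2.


p1 - p2 = (9, 2, 7)
|p1 - p2|^2 = 9^2 + 2^2 + 7^2
= 81 + 4 + 49
= 134


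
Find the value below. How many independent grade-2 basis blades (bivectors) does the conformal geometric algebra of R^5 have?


The conformal model of R^5 uses Cl(6,1) with m = 5 + 2 = 7 generators.
Number of grade-2 blades = C(m, 2) = C(7, 2)
= 7*6/2 = 21
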